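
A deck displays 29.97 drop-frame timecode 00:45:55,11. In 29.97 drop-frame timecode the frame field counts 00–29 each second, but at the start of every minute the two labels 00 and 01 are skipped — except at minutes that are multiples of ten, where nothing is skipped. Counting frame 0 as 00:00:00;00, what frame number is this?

82579

As if non-drop at 30 labels/s: (0 × 3600 + 45 × 60 + 55) × 30 + 11 = 82661.
Minute boundaries passed: 45; those not divisible by 10: 45 − 4 = 41; dropped labels = 2 × 41 = 82.
Actual frame index = 82661 − 82 = 82579.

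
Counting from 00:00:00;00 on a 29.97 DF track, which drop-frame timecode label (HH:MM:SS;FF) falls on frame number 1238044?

11:28:29;14

Ten DF minutes hold 17982 frames, so frame 1238044 lies in block 68 (frames 1222776–1240757) with 15268 frames into that block.
The block's first minute is 1800 frames and the rest 1798 each; 15268 frames reaches minute 8, so 68 × 18 + 8 × 2 = 1240 labels have been skipped so far.
Adding those back, label number 1238044 + 1240 = 1239284 at 30 labels/s is 41309 s + 14 f = 11 h 28 min 29 s frame 14, i.e. 11:28:29;14.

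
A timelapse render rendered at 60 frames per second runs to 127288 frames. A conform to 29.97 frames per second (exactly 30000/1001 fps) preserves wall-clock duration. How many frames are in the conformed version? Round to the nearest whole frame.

63580 frames

Frames at target rate = 127288 × (30000/1001) / (60) = 9092000/143 ≈ 63580.420.
Nearest whole frame: 63580.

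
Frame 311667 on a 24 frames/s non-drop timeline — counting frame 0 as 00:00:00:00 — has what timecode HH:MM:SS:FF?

311667 ÷ 24 = 12986 full seconds, remainder 3 frames.
12986 s = 3 h 36 min 26 s.
Timecode: 03:36:26:03.

03:36:26:03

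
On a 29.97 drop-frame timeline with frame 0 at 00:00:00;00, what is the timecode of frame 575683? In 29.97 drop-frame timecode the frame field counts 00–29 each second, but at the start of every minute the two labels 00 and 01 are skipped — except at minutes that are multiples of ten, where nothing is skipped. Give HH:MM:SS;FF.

Each 10-minute DF block holds 10 × 60 × 30 − 9 × 2 = 17982 frames. 575683 ÷ 17982 → 32 full blocks, remainder 259.
Within the partial block the first minute is 1800 frames and each further minute 1798, so 0 further minute boundaries passed. Total skipped labels = 18 × 32 + 2 × 0 = 576.
Non-drop label index = 575683 + 576 = 576259; at 30 labels/s that is 05:20:08:19, i.e. DF 05:20:08;19.

05:20:08;19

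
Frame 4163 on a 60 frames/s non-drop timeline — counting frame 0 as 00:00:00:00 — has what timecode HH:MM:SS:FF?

4163 ÷ 60 = 69 full seconds, remainder 23 frames.
69 s = 0 h 1 min 9 s.
Timecode: 00:01:09:23.

00:01:09:23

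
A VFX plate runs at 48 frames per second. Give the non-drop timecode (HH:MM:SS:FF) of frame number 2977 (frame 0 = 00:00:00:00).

00:01:02:01

2977 ÷ 48 = 62 full seconds, remainder 1 frame.
62 s = 0 h 1 min 2 s.
Timecode: 00:01:02:01.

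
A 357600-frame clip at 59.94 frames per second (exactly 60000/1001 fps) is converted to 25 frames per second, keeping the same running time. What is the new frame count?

149149 frames

Target frames = source frames × (target rate / source rate) = 357600 × (25)/(60000/1001) = 357600 × 1001/2400 = 149149.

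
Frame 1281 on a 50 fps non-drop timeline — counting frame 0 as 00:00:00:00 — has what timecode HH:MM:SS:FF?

00:00:25:31

1281 ÷ 50 = 25 full seconds, remainder 31 frames.
25 s = 0 h 0 min 25 s.
Timecode: 00:00:25:31.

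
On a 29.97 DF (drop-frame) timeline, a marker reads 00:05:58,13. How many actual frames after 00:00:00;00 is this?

As if non-drop at 30 labels/s: (0 × 3600 + 5 × 60 + 58) × 30 + 13 = 10753.
Minute boundaries passed: 5; those not divisible by 10: 5 − 0 = 5; dropped labels = 2 × 5 = 10.
Actual frame index = 10753 − 10 = 10743.

10743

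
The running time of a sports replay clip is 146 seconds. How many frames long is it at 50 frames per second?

Frames = 146 × 50 = 7300.

7300 frames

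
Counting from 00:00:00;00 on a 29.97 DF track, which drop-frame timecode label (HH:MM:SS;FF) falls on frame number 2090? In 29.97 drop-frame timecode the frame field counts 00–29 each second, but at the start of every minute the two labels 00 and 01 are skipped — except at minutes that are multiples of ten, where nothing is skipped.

00:01:09;22

Ten DF minutes hold 17982 frames, so frame 2090 lies in block 0 (frames 0–17981) with 2090 frames into that block.
The block's first minute is 1800 frames and the rest 1798 each; 2090 frames reaches minute 1, so 0 × 18 + 1 × 2 = 2 labels have been skipped so far.
Adding those back, label number 2090 + 2 = 2092 at 30 labels/s is 69 s + 22 f = 0 h 1 min 9 s frame 22, i.e. 00:01:09;22.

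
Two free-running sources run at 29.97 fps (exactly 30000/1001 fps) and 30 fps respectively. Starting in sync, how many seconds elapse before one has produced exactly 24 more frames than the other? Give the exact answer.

800.8 seconds

The gap grows by |30 − 30000/1001| = 30/1001 frames per second.
Time for a 24-frame gap: 24 ÷ (30/1001) = 800.8 s.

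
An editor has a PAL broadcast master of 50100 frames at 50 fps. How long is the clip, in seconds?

Running time = 50100 / (50) = 1002 s.

1002 seconds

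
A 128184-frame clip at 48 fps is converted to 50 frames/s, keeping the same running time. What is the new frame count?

133525 frames

Target frames = source frames × (target rate / source rate) = 128184 × (50)/(48) = 128184 × 25/24 = 133525.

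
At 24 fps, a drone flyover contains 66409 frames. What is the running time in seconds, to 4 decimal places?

Running time = 66409 × 1/24 = 66409/24 s ≈ 2767.0417 s.

2767.0417 seconds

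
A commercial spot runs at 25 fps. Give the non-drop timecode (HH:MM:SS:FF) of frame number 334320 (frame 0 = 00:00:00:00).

03:42:52:20

334320 ÷ 25 = 13372 full seconds, remainder 20 frames.
13372 s = 3 h 42 min 52 s.
Timecode: 03:42:52:20.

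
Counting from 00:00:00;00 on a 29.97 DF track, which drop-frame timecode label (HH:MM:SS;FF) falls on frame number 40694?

Ten DF minutes hold 17982 frames, so frame 40694 lies in block 2 (frames 35964–53945) with 4730 frames into that block.
The block's first minute is 1800 frames and the rest 1798 each; 4730 frames reaches minute 2, so 2 × 18 + 2 × 2 = 40 labels have been skipped so far.
Adding those back, label number 40694 + 40 = 40734 at 30 labels/s is 1357 s + 24 f = 0 h 22 min 37 s frame 24, i.e. 00:22:37;24.

00:22:37;24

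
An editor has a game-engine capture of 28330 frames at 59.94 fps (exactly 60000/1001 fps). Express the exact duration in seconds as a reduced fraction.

Running time = 28330 ÷ (60000/1001) = 28330 × 1001/60000 = 2835833/6000 s.

2835833/6000 seconds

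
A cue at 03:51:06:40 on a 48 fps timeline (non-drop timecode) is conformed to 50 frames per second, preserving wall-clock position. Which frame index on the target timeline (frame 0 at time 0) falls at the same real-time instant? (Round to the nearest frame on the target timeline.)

Source frame index: (3×3600 + 51×60 + 6) × 48 + 40 = 665608.
Real time: 665608 / (48) = 83201/6 s.
Target frame: (83201/6) × (50) = 2080025/3 ≈ 693341.667 → 693342.

frame 693342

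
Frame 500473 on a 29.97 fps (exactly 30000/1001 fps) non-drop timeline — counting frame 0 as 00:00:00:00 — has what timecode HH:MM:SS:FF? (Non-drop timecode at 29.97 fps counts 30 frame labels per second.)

500473 ÷ 30 = 16682 full seconds, remainder 13 frames.
16682 s = 4 h 38 min 2 s.
Timecode: 04:38:02:13.

04:38:02:13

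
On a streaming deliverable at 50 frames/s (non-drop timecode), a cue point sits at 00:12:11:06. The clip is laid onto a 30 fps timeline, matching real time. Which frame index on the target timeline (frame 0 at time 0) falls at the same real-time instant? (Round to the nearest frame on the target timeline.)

Source frame index: (0×3600 + 12×60 + 11) × 50 + 6 = 36556.
Real time: 36556 / (50) = 18278/25 s.
Target frame: (18278/25) × (30) = 109668/5 ≈ 21933.600 → 21934.

frame 21934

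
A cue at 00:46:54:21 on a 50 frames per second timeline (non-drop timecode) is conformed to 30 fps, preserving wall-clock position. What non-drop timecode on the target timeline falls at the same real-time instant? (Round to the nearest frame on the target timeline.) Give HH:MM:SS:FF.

Source frame index: (0×3600 + 46×60 + 54) × 50 + 21 = 140721.
Real time: 140721 / (50) = 140721/50 s.
Target frame: (140721/50) × (30) = 422163/5 ≈ 84432.600 → 84433.
At 30 labels/s: frame 84433 → 00:46:54:13.

00:46:54:13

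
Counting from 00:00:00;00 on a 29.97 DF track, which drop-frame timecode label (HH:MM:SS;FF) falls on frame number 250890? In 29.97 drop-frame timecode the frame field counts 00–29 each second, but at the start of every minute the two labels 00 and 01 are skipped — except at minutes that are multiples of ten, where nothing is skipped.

02:19:31;12

Each 10-minute DF block holds 10 × 60 × 30 − 9 × 2 = 17982 frames. 250890 ÷ 17982 → 13 full blocks, remainder 17124.
Within the partial block the first minute is 1800 frames and each further minute 1798, so 9 further minute boundaries passed. Total skipped labels = 18 × 13 + 2 × 9 = 252.
Non-drop label index = 250890 + 252 = 251142; at 30 labels/s that is 02:19:31:12, i.e. DF 02:19:31;12.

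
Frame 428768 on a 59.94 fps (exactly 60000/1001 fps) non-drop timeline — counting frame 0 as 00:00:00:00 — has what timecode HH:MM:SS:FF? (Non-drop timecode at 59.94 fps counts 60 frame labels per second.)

428768 ÷ 60 = 7146 full seconds, remainder 8 frames.
7146 s = 1 h 59 min 6 s.
Timecode: 01:59:06:08.

01:59:06:08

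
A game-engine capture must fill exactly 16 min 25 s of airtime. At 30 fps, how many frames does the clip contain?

16 min 25 s = 985 s.
Frames = 985 × 30 = 29550.

29550 frames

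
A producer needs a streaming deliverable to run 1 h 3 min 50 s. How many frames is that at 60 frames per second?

1 h 3 min 50 s = 3830 s.
Frames = 3830 × 60 = 229800.

229800 frames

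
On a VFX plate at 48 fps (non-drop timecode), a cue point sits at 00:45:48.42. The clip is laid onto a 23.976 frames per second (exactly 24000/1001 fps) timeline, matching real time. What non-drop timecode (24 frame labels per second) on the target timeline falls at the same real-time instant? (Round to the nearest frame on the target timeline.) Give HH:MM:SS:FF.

Source frame index: (0×3600 + 45×60 + 48) × 48 + 42 = 131946.
Real time: 131946 / (48) = 21991/8 s.
Target frame: (21991/8) × (24000/1001) = 65973000/1001 ≈ 65907.093 → 65907.
At 24 labels/s: frame 65907 → 00:45:46:03.

00:45:46:03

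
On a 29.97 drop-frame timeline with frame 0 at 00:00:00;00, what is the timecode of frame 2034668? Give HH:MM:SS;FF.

Each 10-minute DF block holds 10 × 60 × 30 − 9 × 2 = 17982 frames. 2034668 ÷ 17982 → 113 full blocks, remainder 2702.
Within the partial block the first minute is 1800 frames and each further minute 1798, so 1 further minute boundary passed. Total skipped labels = 18 × 113 + 2 × 1 = 2036.
Non-drop label index = 2034668 + 2036 = 2036704; at 30 labels/s that is 18:51:30:04, i.e. DF 18:51:30;04.

18:51:30;04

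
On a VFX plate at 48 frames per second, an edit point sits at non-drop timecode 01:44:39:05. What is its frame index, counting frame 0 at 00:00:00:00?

Total seconds to the label: (1 × 3600 + 44 × 60 + 39) = 6279.
Frame index = 6279 × 48 + 5 = 301397.

frame 301397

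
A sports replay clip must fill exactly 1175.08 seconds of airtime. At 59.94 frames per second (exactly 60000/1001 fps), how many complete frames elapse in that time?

Frames = 1175.08 × 60000/1001 = 70504800/1001 ≈ 70434.3656.
Complete frames: 70434.

70434 frames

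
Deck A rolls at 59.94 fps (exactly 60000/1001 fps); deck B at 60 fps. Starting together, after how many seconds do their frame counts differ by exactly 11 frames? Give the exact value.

The gap grows by |60 − 60000/1001| = 60/1001 frames per second.
Time for a 11-frame gap: 11 ÷ (60/1001) = 11011/60 s.

11011/60 seconds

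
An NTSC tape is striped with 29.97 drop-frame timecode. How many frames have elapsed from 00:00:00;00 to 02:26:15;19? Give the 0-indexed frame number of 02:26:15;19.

263005

As if non-drop at 30 labels/s: (2 × 3600 + 26 × 60 + 15) × 30 + 19 = 263269.
Minute boundaries passed: 146; those not divisible by 10: 146 − 14 = 132; dropped labels = 2 × 132 = 264.
Actual frame index = 263269 − 264 = 263005.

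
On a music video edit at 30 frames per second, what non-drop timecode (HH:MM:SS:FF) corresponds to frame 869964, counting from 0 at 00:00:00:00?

08:03:18:24

869964 ÷ 30 = 28998 full seconds, remainder 24 frames.
28998 s = 8 h 3 min 18 s.
Timecode: 08:03:18:24.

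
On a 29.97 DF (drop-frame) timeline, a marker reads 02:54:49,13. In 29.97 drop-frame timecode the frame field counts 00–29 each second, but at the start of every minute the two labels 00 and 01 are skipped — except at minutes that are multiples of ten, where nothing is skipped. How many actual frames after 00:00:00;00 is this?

314369

Complete 10-minute blocks: 17, each 17982 frames → 305694.
Remaining 4 whole minutes in the current block: 1800 + 3 × 1798 = 7194 frames.
Within the current minute: 49 × 30 + 13 − 2 = 1481 (labels ;00/;01 skipped at this minute). Total = 305694 + 7194 + 1481 = 314369.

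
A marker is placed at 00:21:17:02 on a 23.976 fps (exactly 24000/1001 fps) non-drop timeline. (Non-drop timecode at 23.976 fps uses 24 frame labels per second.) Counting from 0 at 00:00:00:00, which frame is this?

frame 30650

Total seconds to the label: (0 × 3600 + 21 × 60 + 17) = 1277.
Frame index = 1277 × 24 + 2 = 30650.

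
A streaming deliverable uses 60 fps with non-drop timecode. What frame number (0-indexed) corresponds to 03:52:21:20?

Total seconds to the label: (3 × 3600 + 52 × 60 + 21) = 13941.
Frame index = 13941 × 60 + 20 = 836480.

frame 836480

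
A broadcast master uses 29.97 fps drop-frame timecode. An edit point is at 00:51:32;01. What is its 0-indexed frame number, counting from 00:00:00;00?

92669

As if non-drop at 30 labels/s: (0 × 3600 + 51 × 60 + 32) × 30 + 1 = 92761.
Minute boundaries passed: 51; those not divisible by 10: 51 − 5 = 46; dropped labels = 2 × 46 = 92.
Actual frame index = 92761 − 92 = 92669.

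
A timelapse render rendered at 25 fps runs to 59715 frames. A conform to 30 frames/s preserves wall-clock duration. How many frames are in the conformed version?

71658 frames

Target frames = source frames × (target rate / source rate) = 59715 × (30)/(25) = 59715 × 6/5 = 71658.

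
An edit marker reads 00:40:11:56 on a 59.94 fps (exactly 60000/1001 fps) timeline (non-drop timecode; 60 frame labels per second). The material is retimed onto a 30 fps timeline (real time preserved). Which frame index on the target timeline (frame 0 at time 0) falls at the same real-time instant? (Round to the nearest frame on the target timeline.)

Source frame index: (0×3600 + 40×60 + 11) × 60 + 56 = 144716.
Real time: 144716 / (60000/1001) = 36215179/15000 s.
Target frame: (36215179/15000) × (30) = 36215179/500 ≈ 72430.358 → 72430.

frame 72430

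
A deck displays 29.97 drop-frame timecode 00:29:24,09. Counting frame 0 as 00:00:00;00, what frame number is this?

As if non-drop at 30 labels/s: (0 × 3600 + 29 × 60 + 24) × 30 + 9 = 52929.
Minute boundaries passed: 29; those not divisible by 10: 29 − 2 = 27; dropped labels = 2 × 27 = 54.
Actual frame index = 52929 − 54 = 52875.

52875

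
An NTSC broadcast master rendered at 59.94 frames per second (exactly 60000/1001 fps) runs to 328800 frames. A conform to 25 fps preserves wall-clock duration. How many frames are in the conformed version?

Target frames = source frames × (target rate / source rate) = 328800 × (25)/(60000/1001) = 328800 × 1001/2400 = 137137.

137137 frames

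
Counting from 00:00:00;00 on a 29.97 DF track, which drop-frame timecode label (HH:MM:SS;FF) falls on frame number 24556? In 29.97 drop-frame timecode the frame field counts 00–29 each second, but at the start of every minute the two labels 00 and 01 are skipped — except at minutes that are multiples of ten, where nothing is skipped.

00:13:39;10

Each 10-minute DF block holds 10 × 60 × 30 − 9 × 2 = 17982 frames. 24556 ÷ 17982 → 1 full block, remainder 6574.
Within the partial block the first minute is 1800 frames and each further minute 1798, so 3 further minute boundaries passed. Total skipped labels = 18 × 1 + 2 × 3 = 24.
Non-drop label index = 24556 + 24 = 24580; at 30 labels/s that is 00:13:39:10, i.e. DF 00:13:39;10.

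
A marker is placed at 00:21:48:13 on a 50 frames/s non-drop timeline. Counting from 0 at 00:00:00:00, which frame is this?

Total seconds to the label: (0 × 3600 + 21 × 60 + 48) = 1308.
Frame index = 1308 × 50 + 13 = 65413.

frame 65413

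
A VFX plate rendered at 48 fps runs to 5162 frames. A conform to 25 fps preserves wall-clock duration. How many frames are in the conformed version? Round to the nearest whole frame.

Frames at target rate = 5162 × (25) / (48) = 64525/24 ≈ 2688.542.
Nearest whole frame: 2689.

2689 frames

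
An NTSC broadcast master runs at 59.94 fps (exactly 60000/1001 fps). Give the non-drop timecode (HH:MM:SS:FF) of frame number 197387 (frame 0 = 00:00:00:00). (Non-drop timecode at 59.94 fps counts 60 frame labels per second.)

00:54:49:47

197387 ÷ 60 = 3289 full seconds, remainder 47 frames.
3289 s = 0 h 54 min 49 s.
Timecode: 00:54:49:47.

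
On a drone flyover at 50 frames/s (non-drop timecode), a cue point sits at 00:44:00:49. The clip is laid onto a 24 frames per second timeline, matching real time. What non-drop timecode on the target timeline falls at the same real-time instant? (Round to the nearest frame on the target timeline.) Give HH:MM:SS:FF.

Source frame index: (0×3600 + 44×60 + 0) × 50 + 49 = 132049.
Real time: 132049 / (50) = 132049/50 s.
Target frame: (132049/50) × (24) = 1584588/25 ≈ 63383.520 → 63384.
At 24 labels/s: frame 63384 → 00:44:01:00.

00:44:01:00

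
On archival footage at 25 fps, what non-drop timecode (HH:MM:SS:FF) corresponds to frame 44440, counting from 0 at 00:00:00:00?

00:29:37:15

44440 ÷ 25 = 1777 full seconds, remainder 15 frames.
1777 s = 0 h 29 min 37 s.
Timecode: 00:29:37:15.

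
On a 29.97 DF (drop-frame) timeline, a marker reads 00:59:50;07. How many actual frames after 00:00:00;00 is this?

107599

As if non-drop at 30 labels/s: (0 × 3600 + 59 × 60 + 50) × 30 + 7 = 107707.
Minute boundaries passed: 59; those not divisible by 10: 59 − 5 = 54; dropped labels = 2 × 54 = 108.
Actual frame index = 107707 − 108 = 107599.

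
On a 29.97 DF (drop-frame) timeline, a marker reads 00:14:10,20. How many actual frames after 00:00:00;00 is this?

Complete 10-minute blocks: 1, each 17982 frames → 17982.
Remaining 4 whole minutes in the current block: 1800 + 3 × 1798 = 7194 frames.
Within the current minute: 10 × 30 + 20 − 2 = 318 (labels ;00/;01 skipped at this minute). Total = 17982 + 7194 + 318 = 25494.

25494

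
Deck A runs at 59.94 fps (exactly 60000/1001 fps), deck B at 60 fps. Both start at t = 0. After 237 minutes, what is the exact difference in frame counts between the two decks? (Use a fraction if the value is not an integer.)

237 min = 14220 s.
A emits 60000/1001 × 14220 = 853200000/1001 frames; B emits 60 × 14220 = 853200.
Difference = 853200/1001 frames (≈ 852.3477); B is ahead of A.

853200/1001 frames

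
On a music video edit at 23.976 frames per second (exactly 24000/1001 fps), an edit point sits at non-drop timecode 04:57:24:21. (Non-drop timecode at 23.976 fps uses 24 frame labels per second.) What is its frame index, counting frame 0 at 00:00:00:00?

Total seconds to the label: (4 × 3600 + 57 × 60 + 24) = 17844.
Frame index = 17844 × 24 + 21 = 428277.

frame 428277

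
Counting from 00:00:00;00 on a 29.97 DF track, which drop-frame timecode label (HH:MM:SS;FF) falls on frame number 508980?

Ten DF minutes hold 17982 frames, so frame 508980 lies in block 28 (frames 503496–521477) with 5484 frames into that block.
The block's first minute is 1800 frames and the rest 1798 each; 5484 frames reaches minute 3, so 28 × 18 + 3 × 2 = 510 labels have been skipped so far.
Adding those back, label number 508980 + 510 = 509490 at 30 labels/s is 16983 s + 0 f = 4 h 43 min 3 s frame 0, i.e. 04:43:03;00.

04:43:03;00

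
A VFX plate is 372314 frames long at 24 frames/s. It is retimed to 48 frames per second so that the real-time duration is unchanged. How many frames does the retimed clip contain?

Frames at target rate = 372314 × (48) / (24) = 744628.

744628 frames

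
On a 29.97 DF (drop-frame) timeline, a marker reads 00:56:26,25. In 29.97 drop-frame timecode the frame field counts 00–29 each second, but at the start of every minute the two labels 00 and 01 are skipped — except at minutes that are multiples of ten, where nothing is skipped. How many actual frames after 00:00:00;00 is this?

As if non-drop at 30 labels/s: (0 × 3600 + 56 × 60 + 26) × 30 + 25 = 101605.
Minute boundaries passed: 56; those not divisible by 10: 56 − 5 = 51; dropped labels = 2 × 51 = 102.
Actual frame index = 101605 − 102 = 101503.

101503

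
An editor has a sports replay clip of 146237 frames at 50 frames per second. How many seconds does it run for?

2924.74 seconds

Running time = 146237 / (50) = 2924.74 s.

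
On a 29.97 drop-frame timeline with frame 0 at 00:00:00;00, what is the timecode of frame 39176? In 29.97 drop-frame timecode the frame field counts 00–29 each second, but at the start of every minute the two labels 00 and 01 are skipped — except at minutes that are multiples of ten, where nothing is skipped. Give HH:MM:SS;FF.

00:21:47;04

Ten DF minutes hold 17982 frames, so frame 39176 lies in block 2 (frames 35964–53945) with 3212 frames into that block.
The block's first minute is 1800 frames and the rest 1798 each; 3212 frames reaches minute 1, so 2 × 18 + 1 × 2 = 38 labels have been skipped so far.
Adding those back, label number 39176 + 38 = 39214 at 30 labels/s is 1307 s + 4 f = 0 h 21 min 47 s frame 4, i.e. 00:21:47;04.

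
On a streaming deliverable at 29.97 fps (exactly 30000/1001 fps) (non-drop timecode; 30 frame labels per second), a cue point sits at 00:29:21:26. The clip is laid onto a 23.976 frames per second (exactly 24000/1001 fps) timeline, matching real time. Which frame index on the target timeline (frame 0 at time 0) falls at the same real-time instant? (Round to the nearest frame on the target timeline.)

frame 42285

Source frame index: (0×3600 + 29×60 + 21) × 30 + 26 = 52856.
Real time: 52856 / (30000/1001) = 6613607/3750 s.
Target frame: (6613607/3750) × (24000/1001) = 211424/5 ≈ 42284.800 → 42285.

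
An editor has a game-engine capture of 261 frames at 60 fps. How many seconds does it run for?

Running time = 261 / (60) = 4.35 s.

4.35 seconds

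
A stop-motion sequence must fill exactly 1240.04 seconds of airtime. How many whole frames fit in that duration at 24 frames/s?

Frames = 1240.04 × 24 = 744024/25 ≈ 29760.9600.
Complete frames: 29760.

29760 frames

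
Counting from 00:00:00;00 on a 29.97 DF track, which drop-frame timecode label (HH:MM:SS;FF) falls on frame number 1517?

00:00:50;17

Each 10-minute DF block holds 10 × 60 × 30 − 9 × 2 = 17982 frames. 1517 ÷ 17982 → 0 full blocks, remainder 1517.
Within the partial block the first minute is 1800 frames and each further minute 1798, so 0 further minute boundaries passed. Total skipped labels = 18 × 0 + 2 × 0 = 0.
Non-drop label index = 1517 + 0 = 1517; at 30 labels/s that is 00:00:50:17, i.e. DF 00:00:50;17.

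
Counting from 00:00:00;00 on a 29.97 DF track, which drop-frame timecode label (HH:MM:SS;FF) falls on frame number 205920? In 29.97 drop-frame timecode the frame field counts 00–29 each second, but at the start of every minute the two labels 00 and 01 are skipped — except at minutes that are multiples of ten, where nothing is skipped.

01:54:30;26

Each 10-minute DF block holds 10 × 60 × 30 − 9 × 2 = 17982 frames. 205920 ÷ 17982 → 11 full blocks, remainder 8118.
Within the partial block the first minute is 1800 frames and each further minute 1798, so 4 further minute boundaries passed. Total skipped labels = 18 × 11 + 2 × 4 = 206.
Non-drop label index = 205920 + 206 = 206126; at 30 labels/s that is 01:54:30:26, i.e. DF 01:54:30;26.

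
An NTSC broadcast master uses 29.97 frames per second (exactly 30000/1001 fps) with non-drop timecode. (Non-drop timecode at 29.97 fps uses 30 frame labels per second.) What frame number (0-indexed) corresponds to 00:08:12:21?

frame 14781

Total seconds to the label: (0 × 3600 + 8 × 60 + 12) = 492.
Frame index = 492 × 30 + 21 = 14781.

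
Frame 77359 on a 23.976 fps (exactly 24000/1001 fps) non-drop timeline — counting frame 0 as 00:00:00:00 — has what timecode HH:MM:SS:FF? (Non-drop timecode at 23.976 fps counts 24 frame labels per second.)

00:53:43:07

77359 ÷ 24 = 3223 full seconds, remainder 7 frames.
3223 s = 0 h 53 min 43 s.
Timecode: 00:53:43:07.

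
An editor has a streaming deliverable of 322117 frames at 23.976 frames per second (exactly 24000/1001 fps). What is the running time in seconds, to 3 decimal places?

Running time = 322117 × 1001/24000 = 322439117/24000 s ≈ 13434.963 s.

13434.963 seconds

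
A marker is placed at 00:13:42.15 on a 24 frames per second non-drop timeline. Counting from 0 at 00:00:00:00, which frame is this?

Total seconds to the label: (0 × 3600 + 13 × 60 + 42) = 822.
Frame index = 822 × 24 + 15 = 19743.

frame 19743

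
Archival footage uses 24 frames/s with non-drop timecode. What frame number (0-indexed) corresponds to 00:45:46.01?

Total seconds to the label: (0 × 3600 + 45 × 60 + 46) = 2746.
Frame index = 2746 × 24 + 1 = 65905.

65905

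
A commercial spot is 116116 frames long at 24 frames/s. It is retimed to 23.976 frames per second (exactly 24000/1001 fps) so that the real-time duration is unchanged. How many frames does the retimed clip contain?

116000 frames

Target frames = source frames × (target rate / source rate) = 116116 × (24000/1001)/(24) = 116116 × 1000/1001 = 116000.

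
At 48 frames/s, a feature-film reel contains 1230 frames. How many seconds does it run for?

Running time = 1230 / (48) = 25.625 s.

25.625 seconds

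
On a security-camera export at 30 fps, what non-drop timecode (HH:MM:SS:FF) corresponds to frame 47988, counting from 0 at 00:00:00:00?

47988 ÷ 30 = 1599 full seconds, remainder 18 frames.
1599 s = 0 h 26 min 39 s.
Timecode: 00:26:39:18.

00:26:39:18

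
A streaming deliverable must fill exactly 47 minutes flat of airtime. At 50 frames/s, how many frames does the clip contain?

47 min = 2820 s.
Frames = 2820 × 50 = 141000.

141000 frames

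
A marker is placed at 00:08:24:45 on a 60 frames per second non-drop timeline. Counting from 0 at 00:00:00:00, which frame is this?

Total seconds to the label: (0 × 3600 + 8 × 60 + 24) = 504.
Frame index = 504 × 60 + 45 = 30285.

frame 30285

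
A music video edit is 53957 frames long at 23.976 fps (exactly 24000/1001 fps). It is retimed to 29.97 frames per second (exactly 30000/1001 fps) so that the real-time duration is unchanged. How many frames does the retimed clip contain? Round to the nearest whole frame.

67446 frames

Frames at target rate = 53957 × (30000/1001) / (24000/1001) = 269785/4 ≈ 67446.250.
Nearest whole frame: 67446.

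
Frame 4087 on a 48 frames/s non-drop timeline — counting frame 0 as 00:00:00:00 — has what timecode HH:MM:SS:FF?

00:01:25:07

4087 ÷ 48 = 85 full seconds, remainder 7 frames.
85 s = 0 h 1 min 25 s.
Timecode: 00:01:25:07.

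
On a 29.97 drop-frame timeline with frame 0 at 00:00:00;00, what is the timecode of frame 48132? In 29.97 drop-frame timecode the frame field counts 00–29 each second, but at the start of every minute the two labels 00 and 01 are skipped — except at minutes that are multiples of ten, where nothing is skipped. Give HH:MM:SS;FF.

00:26:46;00

Each 10-minute DF block holds 10 × 60 × 30 − 9 × 2 = 17982 frames. 48132 ÷ 17982 → 2 full blocks, remainder 12168.
Within the partial block the first minute is 1800 frames and each further minute 1798, so 6 further minute boundaries passed. Total skipped labels = 18 × 2 + 2 × 6 = 48.
Non-drop label index = 48132 + 48 = 48180; at 30 labels/s that is 00:26:46:00, i.e. DF 00:26:46;00.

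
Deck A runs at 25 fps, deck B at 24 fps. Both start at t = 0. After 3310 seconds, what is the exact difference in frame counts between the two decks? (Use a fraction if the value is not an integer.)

A emits 25 × 3310 = 82750 frames; B emits 24 × 3310 = 79440.
Difference = 3310 frames; B is behind A.

3310 frames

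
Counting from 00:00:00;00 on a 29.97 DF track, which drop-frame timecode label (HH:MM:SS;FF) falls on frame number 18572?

00:10:19;20

Ten DF minutes hold 17982 frames, so frame 18572 lies in block 1 (frames 17982–35963) with 590 frames into that block.
The block's first minute is 1800 frames and the rest 1798 each; 590 frames reaches minute 0, so 1 × 18 + 0 × 2 = 18 labels have been skipped so far.
Adding those back, label number 18572 + 18 = 18590 at 30 labels/s is 619 s + 20 f = 0 h 10 min 19 s frame 20, i.e. 00:10:19;20.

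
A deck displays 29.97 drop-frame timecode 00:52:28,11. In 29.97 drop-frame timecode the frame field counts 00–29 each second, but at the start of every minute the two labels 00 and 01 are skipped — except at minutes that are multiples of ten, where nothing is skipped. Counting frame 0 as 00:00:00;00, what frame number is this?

94357

As if non-drop at 30 labels/s: (0 × 3600 + 52 × 60 + 28) × 30 + 11 = 94451.
Minute boundaries passed: 52; those not divisible by 10: 52 − 5 = 47; dropped labels = 2 × 47 = 94.
Actual frame index = 94451 − 94 = 94357.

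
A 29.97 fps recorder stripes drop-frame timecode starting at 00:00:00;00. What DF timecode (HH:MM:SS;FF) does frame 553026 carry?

05:07:32;20

Each 10-minute DF block holds 10 × 60 × 30 − 9 × 2 = 17982 frames. 553026 ÷ 17982 → 30 full blocks, remainder 13566.
Within the partial block the first minute is 1800 frames and each further minute 1798, so 7 further minute boundaries passed. Total skipped labels = 18 × 30 + 2 × 7 = 554.
Non-drop label index = 553026 + 554 = 553580; at 30 labels/s that is 05:07:32:20, i.e. DF 05:07:32;20.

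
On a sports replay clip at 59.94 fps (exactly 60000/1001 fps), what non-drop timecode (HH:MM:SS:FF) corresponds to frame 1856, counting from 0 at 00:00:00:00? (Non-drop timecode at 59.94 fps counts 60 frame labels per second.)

00:00:30:56

1856 ÷ 60 = 30 full seconds, remainder 56 frames.
30 s = 0 h 0 min 30 s.
Timecode: 00:00:30:56.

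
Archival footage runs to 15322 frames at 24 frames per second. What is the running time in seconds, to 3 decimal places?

638.417 seconds

Running time = 15322 × 1/24 = 7661/12 s ≈ 638.417 s.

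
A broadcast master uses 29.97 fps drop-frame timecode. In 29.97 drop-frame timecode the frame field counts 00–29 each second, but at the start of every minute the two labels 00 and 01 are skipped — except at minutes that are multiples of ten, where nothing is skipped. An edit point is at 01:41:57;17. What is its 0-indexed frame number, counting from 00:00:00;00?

Complete 10-minute blocks: 10, each 17982 frames → 179820.
Remaining 1 whole minute in the current block: 1800 + 0 × 1798 = 1800 frames.
Within the current minute: 57 × 30 + 17 − 2 = 1725 (labels ;00/;01 skipped at this minute). Total = 179820 + 1800 + 1725 = 183345.

183345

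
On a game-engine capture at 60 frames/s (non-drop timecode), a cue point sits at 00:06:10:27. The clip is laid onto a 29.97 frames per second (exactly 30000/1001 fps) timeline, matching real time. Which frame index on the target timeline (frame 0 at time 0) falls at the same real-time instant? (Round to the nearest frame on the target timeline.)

frame 11102

Source frame index: (0×3600 + 6×60 + 10) × 60 + 27 = 22227.
Real time: 22227 / (60) = 7409/20 s.
Target frame: (7409/20) × (30000/1001) = 11113500/1001 ≈ 11102.398 → 11102.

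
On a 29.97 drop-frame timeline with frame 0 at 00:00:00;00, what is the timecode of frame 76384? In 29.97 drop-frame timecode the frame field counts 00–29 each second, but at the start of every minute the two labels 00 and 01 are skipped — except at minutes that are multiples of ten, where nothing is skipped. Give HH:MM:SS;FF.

00:42:28;20

Each 10-minute DF block holds 10 × 60 × 30 − 9 × 2 = 17982 frames. 76384 ÷ 17982 → 4 full blocks, remainder 4456.
Within the partial block the first minute is 1800 frames and each further minute 1798, so 2 further minute boundaries passed. Total skipped labels = 18 × 4 + 2 × 2 = 76.
Non-drop label index = 76384 + 76 = 76460; at 30 labels/s that is 00:42:28:20, i.e. DF 00:42:28;20.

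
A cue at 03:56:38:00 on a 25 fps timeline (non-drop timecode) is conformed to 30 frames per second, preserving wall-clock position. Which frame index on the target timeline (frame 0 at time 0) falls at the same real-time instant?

Source frame index: (3×3600 + 56×60 + 38) × 25 + 0 = 354950.
Real time: 354950 / (25) = 14198 s.
Target frame: (14198) × (30) = 425940.

frame 425940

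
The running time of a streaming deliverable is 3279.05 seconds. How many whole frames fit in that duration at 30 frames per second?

Frames = 3279.05 × 30 = 196743/2 ≈ 98371.5000.
Complete frames: 98371.

98371 frames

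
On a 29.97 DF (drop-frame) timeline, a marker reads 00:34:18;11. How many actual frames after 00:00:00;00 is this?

61689

Complete 10-minute blocks: 3, each 17982 frames → 53946.
Remaining 4 whole minutes in the current block: 1800 + 3 × 1798 = 7194 frames.
Within the current minute: 18 × 30 + 11 − 2 = 549 (labels ;00/;01 skipped at this minute). Total = 53946 + 7194 + 549 = 61689.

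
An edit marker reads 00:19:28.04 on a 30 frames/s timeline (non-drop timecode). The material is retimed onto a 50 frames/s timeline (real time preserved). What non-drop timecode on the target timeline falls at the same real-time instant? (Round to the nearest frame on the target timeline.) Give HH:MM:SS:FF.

Source frame index: (0×3600 + 19×60 + 28) × 30 + 4 = 35044.
Real time: 35044 / (30) = 17522/15 s.
Target frame: (17522/15) × (50) = 175220/3 ≈ 58406.667 → 58407.
At 50 labels/s: frame 58407 → 00:19:28:07.

00:19:28:07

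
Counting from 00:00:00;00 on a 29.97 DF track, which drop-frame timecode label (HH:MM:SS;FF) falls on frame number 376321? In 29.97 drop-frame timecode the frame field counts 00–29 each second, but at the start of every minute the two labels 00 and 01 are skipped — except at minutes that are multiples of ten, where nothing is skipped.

03:29:16;19

Ten DF minutes hold 17982 frames, so frame 376321 lies in block 20 (frames 359640–377621) with 16681 frames into that block.
The block's first minute is 1800 frames and the rest 1798 each; 16681 frames reaches minute 9, so 20 × 18 + 9 × 2 = 378 labels have been skipped so far.
Adding those back, label number 376321 + 378 = 376699 at 30 labels/s is 12556 s + 19 f = 3 h 29 min 16 s frame 19, i.e. 03:29:16;19.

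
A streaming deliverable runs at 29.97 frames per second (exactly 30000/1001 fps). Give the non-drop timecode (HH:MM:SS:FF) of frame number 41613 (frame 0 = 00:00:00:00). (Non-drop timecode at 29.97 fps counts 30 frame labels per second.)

00:23:07:03

41613 ÷ 30 = 1387 full seconds, remainder 3 frames.
1387 s = 0 h 23 min 7 s.
Timecode: 00:23:07:03.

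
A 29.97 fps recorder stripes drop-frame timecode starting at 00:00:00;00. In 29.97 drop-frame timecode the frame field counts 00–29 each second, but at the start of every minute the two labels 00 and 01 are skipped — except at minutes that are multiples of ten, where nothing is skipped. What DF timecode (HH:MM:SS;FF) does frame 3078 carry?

00:01:42;20

Ten DF minutes hold 17982 frames, so frame 3078 lies in block 0 (frames 0–17981) with 3078 frames into that block.
The block's first minute is 1800 frames and the rest 1798 each; 3078 frames reaches minute 1, so 0 × 18 + 1 × 2 = 2 labels have been skipped so far.
Adding those back, label number 3078 + 2 = 3080 at 30 labels/s is 102 s + 20 f = 0 h 1 min 42 s frame 20, i.e. 00:01:42;20.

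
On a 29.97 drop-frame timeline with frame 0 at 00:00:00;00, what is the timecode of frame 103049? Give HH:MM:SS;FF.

00:57:18;13

Each 10-minute DF block holds 10 × 60 × 30 − 9 × 2 = 17982 frames. 103049 ÷ 17982 → 5 full blocks, remainder 13139.
Within the partial block the first minute is 1800 frames and each further minute 1798, so 7 further minute boundaries passed. Total skipped labels = 18 × 5 + 2 × 7 = 104.
Non-drop label index = 103049 + 104 = 103153; at 30 labels/s that is 00:57:18:13, i.e. DF 00:57:18;13.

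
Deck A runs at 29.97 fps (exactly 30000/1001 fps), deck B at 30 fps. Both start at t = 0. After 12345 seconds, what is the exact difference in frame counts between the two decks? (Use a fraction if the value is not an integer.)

A emits 30000/1001 × 12345 = 370350000/1001 frames; B emits 30 × 12345 = 370350.
Difference = 370350/1001 frames (≈ 369.9800); B is ahead of A.

370350/1001 frames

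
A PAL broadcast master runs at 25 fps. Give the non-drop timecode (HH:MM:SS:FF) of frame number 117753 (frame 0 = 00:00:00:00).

01:18:30:03

117753 ÷ 25 = 4710 full seconds, remainder 3 frames.
4710 s = 1 h 18 min 30 s.
Timecode: 01:18:30:03.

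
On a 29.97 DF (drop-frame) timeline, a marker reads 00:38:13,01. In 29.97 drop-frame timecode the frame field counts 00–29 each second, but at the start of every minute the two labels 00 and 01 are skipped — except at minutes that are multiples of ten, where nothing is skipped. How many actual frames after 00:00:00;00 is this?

68721

Complete 10-minute blocks: 3, each 17982 frames → 53946.
Remaining 8 whole minutes in the current block: 1800 + 7 × 1798 = 14386 frames.
Within the current minute: 13 × 30 + 1 − 2 = 389 (labels ;00/;01 skipped at this minute). Total = 53946 + 14386 + 389 = 68721.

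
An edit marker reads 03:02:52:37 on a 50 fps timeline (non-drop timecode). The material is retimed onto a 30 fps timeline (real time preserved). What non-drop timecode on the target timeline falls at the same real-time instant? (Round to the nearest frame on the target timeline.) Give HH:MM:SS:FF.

Source frame index: (3×3600 + 2×60 + 52) × 50 + 37 = 548637.
Real time: 548637 / (50) = 548637/50 s.
Target frame: (548637/50) × (30) = 1645911/5 ≈ 329182.200 → 329182.
At 30 labels/s: frame 329182 → 03:02:52:22.

03:02:52:22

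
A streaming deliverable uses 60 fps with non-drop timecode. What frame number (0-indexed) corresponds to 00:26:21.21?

frame 94881

Total seconds to the label: (0 × 3600 + 26 × 60 + 21) = 1581.
Frame index = 1581 × 60 + 21 = 94881.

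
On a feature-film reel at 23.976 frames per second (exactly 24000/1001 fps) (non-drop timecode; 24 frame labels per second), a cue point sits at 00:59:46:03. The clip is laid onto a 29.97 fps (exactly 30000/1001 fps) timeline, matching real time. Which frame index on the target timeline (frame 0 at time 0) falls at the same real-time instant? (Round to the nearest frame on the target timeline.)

Source frame index: (0×3600 + 59×60 + 46) × 24 + 3 = 86067.
Real time: 86067 / (24000/1001) = 28717689/8000 s.
Target frame: (28717689/8000) × (30000/1001) = 430335/4 ≈ 107583.750 → 107584.

frame 107584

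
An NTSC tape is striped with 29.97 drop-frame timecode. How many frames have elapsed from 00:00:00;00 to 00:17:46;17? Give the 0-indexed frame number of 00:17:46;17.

As if non-drop at 30 labels/s: (0 × 3600 + 17 × 60 + 46) × 30 + 17 = 31997.
Minute boundaries passed: 17; those not divisible by 10: 17 − 1 = 16; dropped labels = 2 × 16 = 32.
Actual frame index = 31997 − 32 = 31965.

31965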